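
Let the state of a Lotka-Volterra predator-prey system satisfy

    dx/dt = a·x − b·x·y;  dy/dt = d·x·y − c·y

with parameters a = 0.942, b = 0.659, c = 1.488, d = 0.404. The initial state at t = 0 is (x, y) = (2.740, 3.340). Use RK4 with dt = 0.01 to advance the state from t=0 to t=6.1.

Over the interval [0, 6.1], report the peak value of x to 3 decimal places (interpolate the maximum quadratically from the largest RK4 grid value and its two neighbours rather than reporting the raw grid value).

max x = 7.668

t=0.000: state=(2.740, 3.340)
step 1 (dt=0.01): k1=(-3.450, -1.273), k2=(-3.417, -1.293), k3=(-3.417, -1.293), k4=(-3.384, -1.314); state += dt/6·(k1+2k2+2k3+k4)
t=0.010: state=(2.706, 3.327)
t=0.020: state=(2.672, 3.314)
t=0.030: state=(2.639, 3.300)
continuing one RK4 step at a time; state shown every 20 steps (Δt=0.2):
t=0.200: state=(2.173, 3.020)
t=0.400: state=(1.807, 2.631)
t=0.600: state=(1.583, 2.239)
t=0.800: state=(1.458, 1.879)
t=1.000: state=(1.403, 1.565)
t=1.200: state=(1.403, 1.302)
t=1.400: state=(1.449, 1.084)
t=1.600: state=(1.534, 0.908)
t=1.800: state=(1.659, 0.767)
t=2.000: state=(1.825, 0.655)
t=2.200: state=(2.033, 0.569)
t=2.400: state=(2.287, 0.503)
t=2.600: state=(2.593, 0.454)
t=2.800: state=(2.955, 0.422)
t=3.000: state=(3.380, 0.405)
t=3.200: state=(3.869, 0.403)
t=3.400: state=(4.427, 0.418)
t=3.600: state=(5.047, 0.455)
t=3.800: state=(5.716, 0.522)
t=4.000: state=(6.400, 0.632)
t=4.200: state=(7.033, 0.808)
t=4.400: state=(7.507, 1.081)
t=4.600: state=(7.664, 1.486)
t=4.800: state=(7.349, 2.031)
t=5.000: state=(6.518, 2.650)
t=5.200: state=(5.348, 3.182)
t=5.400: state=(4.153, 3.466)
t=5.600: state=(3.168, 3.453)
t=5.800: state=(2.461, 3.213)
t=6.000: state=(1.990, 2.852)
t=6.100: state=(1.824, 2.654)
largest grid value and its neighbours: x(4.570)=7.66771, x(4.580)=7.66781, x(4.590)=7.66674
parabola through these three points peaks at t≈4.576 with x≈7.66791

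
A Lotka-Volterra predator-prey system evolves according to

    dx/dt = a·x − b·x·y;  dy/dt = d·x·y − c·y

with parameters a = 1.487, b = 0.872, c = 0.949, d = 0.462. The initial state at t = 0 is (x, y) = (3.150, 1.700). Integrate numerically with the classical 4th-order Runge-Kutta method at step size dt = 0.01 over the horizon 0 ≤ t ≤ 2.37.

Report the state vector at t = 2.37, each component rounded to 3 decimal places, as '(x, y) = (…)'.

(x, y) = (1.252, 1.777)

t=0.000: state=(3.150, 1.700)
step 1 (dt=0.01): k1=(0.014, 0.861), k2=(0.003, 0.863), k3=(0.003, 0.863), k4=(-0.009, 0.865); state += dt/6·(k1+2k2+2k3+k4)
t=0.010: state=(3.150, 1.709)
t=0.020: state=(3.150, 1.717)
t=0.030: state=(3.149, 1.726)
continuing one RK4 step at a time; state shown every 10 steps (Δt=0.1):
t=0.100: state=(3.139, 1.788)
t=0.200: state=(3.105, 1.879)
t=0.300: state=(3.046, 1.970)
t=0.400: state=(2.965, 2.058)
t=0.500: state=(2.865, 2.142)
t=0.600: state=(2.748, 2.218)
t=0.700: state=(2.620, 2.283)
t=0.800: state=(2.486, 2.337)
t=0.900: state=(2.348, 2.376)
t=1.000: state=(2.212, 2.401)
t=1.100: state=(2.081, 2.411)
t=1.200: state=(1.957, 2.407)
t=1.300: state=(1.842, 2.390)
t=1.400: state=(1.737, 2.361)
t=1.500: state=(1.643, 2.321)
t=1.600: state=(1.560, 2.273)
t=1.700: state=(1.489, 2.218)
t=1.800: state=(1.427, 2.158)
t=1.900: state=(1.376, 2.094)
t=2.000: state=(1.334, 2.027)
t=2.100: state=(1.301, 1.959)
t=2.200: state=(1.276, 1.891)
t=2.300: state=(1.259, 1.823)
t=2.370: state=(1.252, 1.777)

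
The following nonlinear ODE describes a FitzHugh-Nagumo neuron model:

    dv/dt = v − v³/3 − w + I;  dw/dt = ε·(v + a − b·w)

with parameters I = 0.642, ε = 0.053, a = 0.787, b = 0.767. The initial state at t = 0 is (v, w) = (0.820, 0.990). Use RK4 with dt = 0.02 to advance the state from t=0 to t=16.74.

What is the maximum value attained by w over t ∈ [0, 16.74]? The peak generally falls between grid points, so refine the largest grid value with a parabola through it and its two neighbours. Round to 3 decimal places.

t=0.000: state=(0.820, 0.990)
step 1 (dt=0.02): k1=(0.288, 0.045), k2=(0.289, 0.045), k3=(0.289, 0.045), k4=(0.289, 0.045); state += dt/6·(k1+2k2+2k3+k4)
t=0.020: state=(0.826, 0.991)
t=0.040: state=(0.832, 0.992)
t=0.060: state=(0.837, 0.993)
continuing one RK4 step at a time; state shown every 50 steps (Δt=1):
t=1.000: state=(1.106, 1.042)
t=2.000: state=(1.291, 1.104)
t=3.000: state=(1.345, 1.170)
t=4.000: state=(1.324, 1.234)
t=5.000: state=(1.270, 1.293)
t=6.000: state=(1.199, 1.346)
t=7.000: state=(1.110, 1.394)
t=8.000: state=(1.000, 1.434)
t=9.000: state=(0.852, 1.466)
t=10.000: state=(0.621, 1.487)
t=11.000: state=(0.163, 1.491)
t=12.000: state=(-0.943, 1.455)
t=13.000: state=(-1.911, 1.358)
t=14.000: state=(-1.985, 1.243)
t=15.000: state=(-1.952, 1.132)
t=16.000: state=(-1.914, 1.027)
t=16.740: state=(-1.886, 0.954)
largest grid value and its neighbours: w(10.660)=1.49225, w(10.680)=1.49225, w(10.700)=1.49224
parabola through these three points peaks at t≈10.671 with w≈1.49225

max w = 1.492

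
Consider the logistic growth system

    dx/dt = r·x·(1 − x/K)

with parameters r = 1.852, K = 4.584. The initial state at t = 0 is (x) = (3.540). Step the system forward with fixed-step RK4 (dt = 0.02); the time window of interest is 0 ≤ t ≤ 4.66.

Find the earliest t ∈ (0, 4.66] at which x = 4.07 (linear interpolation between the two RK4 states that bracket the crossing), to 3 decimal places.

t=0.000: state=(3.540)
step 1 (dt=0.02): k1=(1.493), k2=(1.478), k3=(1.478), k4=(1.463); state += dt/6·(k1+2k2+2k3+k4)
t=0.020: state=(3.570)
t=0.040: state=(3.599)
t=0.060: state=(3.627)
continuing one RK4 step at a time; state shown every 10 steps (Δt=0.2):
t=0.200: state=(3.808)
t=0.400: state=(4.019)
t=0.440: state=(4.055)
next step: t=0.460: state=(4.072) — x has crossed 4.07
linear interpolation between t=0.440 (4.05464) and t=0.460 (4.07174) → t≈0.458

t = 0.458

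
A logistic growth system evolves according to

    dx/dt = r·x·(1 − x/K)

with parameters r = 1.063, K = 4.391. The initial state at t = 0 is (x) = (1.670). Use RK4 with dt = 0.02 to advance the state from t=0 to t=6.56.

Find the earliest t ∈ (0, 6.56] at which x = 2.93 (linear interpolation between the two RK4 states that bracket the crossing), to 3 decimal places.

t=0.000: state=(1.670)
step 1 (dt=0.02): k1=(1.100), k2=(1.103), k3=(1.103), k4=(1.106); state += dt/6·(k1+2k2+2k3+k4)
t=0.020: state=(1.692)
t=0.040: state=(1.714)
t=0.060: state=(1.736)
continuing one RK4 step at a time; state shown every 25 steps (Δt=0.5):
t=0.500: state=(2.243)
t=1.000: state=(2.810)
t=1.100: state=(2.916)
next step: t=1.120: state=(2.936) — x has crossed 2.93
linear interpolation between t=1.100 (2.91558) and t=1.120 (2.93633) → t≈1.114

t = 1.114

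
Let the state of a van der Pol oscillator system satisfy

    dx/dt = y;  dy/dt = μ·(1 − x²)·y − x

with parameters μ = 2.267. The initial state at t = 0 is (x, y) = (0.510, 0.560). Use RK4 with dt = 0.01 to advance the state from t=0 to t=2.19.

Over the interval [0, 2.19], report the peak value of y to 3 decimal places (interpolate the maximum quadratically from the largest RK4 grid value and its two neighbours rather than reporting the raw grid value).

max y = 0.645

t=0.000: state=(0.510, 0.560)
step 1 (dt=0.01): k1=(0.560, 0.429), k2=(0.562, 0.426), k3=(0.562, 0.426), k4=(0.564, 0.423); state += dt/6·(k1+2k2+2k3+k4)
t=0.010: state=(0.516, 0.564)
t=0.020: state=(0.521, 0.568)
t=0.030: state=(0.527, 0.573)
continuing one RK4 step at a time; state shown every 10 steps (Δt=0.1):
t=0.100: state=(0.568, 0.599)
t=0.200: state=(0.630, 0.629)
t=0.300: state=(0.693, 0.644)
t=0.400: state=(0.758, 0.641)
t=0.500: state=(0.821, 0.616)
t=0.600: state=(0.880, 0.568)
t=0.700: state=(0.934, 0.498)
t=0.800: state=(0.979, 0.412)
t=0.900: state=(1.015, 0.312)
t=1.000: state=(1.041, 0.206)
t=1.100: state=(1.057, 0.097)
t=1.200: state=(1.061, -0.010)
t=1.300: state=(1.055, -0.114)
t=1.400: state=(1.038, -0.215)
t=1.500: state=(1.012, -0.315)
t=1.600: state=(0.975, -0.415)
t=1.700: state=(0.929, -0.520)
t=1.800: state=(0.871, -0.635)
t=1.900: state=(0.801, -0.767)
t=2.000: state=(0.717, -0.924)
t=2.100: state=(0.615, -1.119)
t=2.190: state=(0.505, -1.341)
largest grid value and its neighbours: y(0.320)=0.64509, y(0.330)=0.64526, y(0.340)=0.64523
parabola through these three points peaks at t≈0.334 with y≈0.64527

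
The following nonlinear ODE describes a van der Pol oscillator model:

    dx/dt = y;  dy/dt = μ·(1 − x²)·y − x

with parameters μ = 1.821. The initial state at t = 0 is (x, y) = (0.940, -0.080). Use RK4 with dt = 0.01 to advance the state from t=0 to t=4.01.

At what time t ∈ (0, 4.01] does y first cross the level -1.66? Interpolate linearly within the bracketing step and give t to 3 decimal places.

t = 1.050

t=0.000: state=(0.940, -0.080)
step 1 (dt=0.01): k1=(-0.080, -0.957), k2=(-0.085, -0.958), k3=(-0.085, -0.958), k4=(-0.090, -0.958); state += dt/6·(k1+2k2+2k3+k4)
t=0.010: state=(0.939, -0.090)
t=0.020: state=(0.938, -0.099)
t=0.030: state=(0.937, -0.109)
continuing one RK4 step at a time; state shown every 20 steps (Δt=0.2):
t=0.200: state=(0.905, -0.275)
t=0.400: state=(0.829, -0.483)
t=0.600: state=(0.709, -0.727)
t=0.800: state=(0.534, -1.047)
t=1.000: state=(0.281, -1.512)
t=1.050: state=(0.201, -1.660)
next step: t=1.060: state=(0.185, -1.691) — y has crossed -1.66
linear interpolation between t=1.050 (-1.65993) and t=1.060 (-1.69123) → t≈1.050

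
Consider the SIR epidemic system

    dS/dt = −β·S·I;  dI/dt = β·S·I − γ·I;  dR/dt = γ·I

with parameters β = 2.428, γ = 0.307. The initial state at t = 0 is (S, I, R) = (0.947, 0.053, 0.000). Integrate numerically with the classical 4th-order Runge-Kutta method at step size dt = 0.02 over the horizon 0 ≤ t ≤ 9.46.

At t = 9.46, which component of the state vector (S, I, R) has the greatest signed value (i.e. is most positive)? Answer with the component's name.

t=0.000: state=(0.947, 0.053, 0.000)
step 1 (dt=0.02): k1=(-0.122, 0.106, 0.016), k2=(-0.124, 0.108, 0.017), k3=(-0.124, 0.108, 0.017), k4=(-0.126, 0.110, 0.017); state += dt/6·(k1+2k2+2k3+k4)
t=0.020: state=(0.945, 0.055, 0.000)
t=0.040: state=(0.942, 0.057, 0.001)
t=0.060: state=(0.939, 0.060, 0.001)
continuing one RK4 step at a time; state shown every 25 steps (Δt=0.5):
t=0.500: state=(0.850, 0.136, 0.014)
t=1.000: state=(0.659, 0.295, 0.046)
t=1.500: state=(0.409, 0.485, 0.106)
t=2.000: state=(0.210, 0.600, 0.191)
t=2.500: state=(0.099, 0.616, 0.285)
t=3.000: state=(0.048, 0.575, 0.377)
t=3.500: state=(0.025, 0.515, 0.461)
t=4.000: state=(0.014, 0.452, 0.535)
t=4.500: state=(0.008, 0.392, 0.599)
t=5.000: state=(0.005, 0.339, 0.655)
t=5.500: state=(0.004, 0.293, 0.704)
t=6.000: state=(0.003, 0.252, 0.746)
t=6.500: state=(0.002, 0.217, 0.781)
t=7.000: state=(0.002, 0.186, 0.812)
t=7.500: state=(0.001, 0.160, 0.839)
t=8.000: state=(0.001, 0.137, 0.862)
t=8.500: state=(0.001, 0.118, 0.881)
t=9.000: state=(0.001, 0.101, 0.898)
t=9.460: state=(0.001, 0.088, 0.911)
compare at T: S=0.001, I=0.088, R=0.911

largest component: R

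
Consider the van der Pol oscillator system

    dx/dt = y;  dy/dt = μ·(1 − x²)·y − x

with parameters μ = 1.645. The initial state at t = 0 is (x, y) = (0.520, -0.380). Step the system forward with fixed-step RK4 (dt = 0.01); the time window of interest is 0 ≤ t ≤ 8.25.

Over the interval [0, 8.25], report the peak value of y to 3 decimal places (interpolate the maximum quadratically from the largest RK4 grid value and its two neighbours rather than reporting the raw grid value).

t=0.000: state=(0.520, -0.380)
step 1 (dt=0.01): k1=(-0.380, -0.976), k2=(-0.385, -0.981), k3=(-0.385, -0.981), k4=(-0.390, -0.987); state += dt/6·(k1+2k2+2k3+k4)
t=0.010: state=(0.516, -0.390)
t=0.020: state=(0.512, -0.400)
t=0.030: state=(0.508, -0.410)
continuing one RK4 step at a time; state shown every 50 steps (Δt=0.5):
t=0.500: state=(0.180, -1.055)
t=1.000: state=(-0.622, -2.151)
t=1.500: state=(-1.582, -1.118)
t=2.000: state=(-1.739, 0.194)
t=2.500: state=(-1.553, 0.498)
t=3.000: state=(-1.252, 0.722)
t=3.500: state=(-0.791, 1.196)
t=4.000: state=(0.095, 2.585)
t=4.500: state=(1.620, 2.333)
t=5.000: state=(2.011, -0.113)
t=5.500: state=(1.860, -0.402)
t=6.000: state=(1.632, -0.509)
t=6.500: state=(1.341, -0.673)
t=7.000: state=(0.927, -1.042)
t=7.500: state=(0.184, -2.131)
t=8.000: state=(-1.296, -3.118)
t=8.250: state=(-1.860, -1.305)
largest grid value and its neighbours: y(4.260)=3.38313, y(4.270)=3.38368, y(4.280)=3.38040
parabola through these three points peaks at t≈4.266 with y≈3.38392

max y = 3.384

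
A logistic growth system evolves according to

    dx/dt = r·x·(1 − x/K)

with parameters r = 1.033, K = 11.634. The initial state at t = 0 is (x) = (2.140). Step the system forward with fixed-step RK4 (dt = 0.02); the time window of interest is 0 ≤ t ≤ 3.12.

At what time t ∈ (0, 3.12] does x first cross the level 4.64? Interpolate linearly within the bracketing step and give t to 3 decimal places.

t=0.000: state=(2.140)
step 1 (dt=0.02): k1=(1.804), k2=(1.816), k3=(1.816), k4=(1.828); state += dt/6·(k1+2k2+2k3+k4)
t=0.020: state=(2.176)
t=0.040: state=(2.213)
t=0.060: state=(2.250)
continuing one RK4 step at a time; state shown every 10 steps (Δt=0.2):
t=0.200: state=(2.525)
t=0.400: state=(2.957)
t=0.600: state=(3.435)
t=0.800: state=(3.955)
t=1.000: state=(4.511)
t=1.040: state=(4.626)
next step: t=1.060: state=(4.683) — x has crossed 4.64
linear interpolation between t=1.040 (4.62551) and t=1.060 (4.68320) → t≈1.045

t = 1.045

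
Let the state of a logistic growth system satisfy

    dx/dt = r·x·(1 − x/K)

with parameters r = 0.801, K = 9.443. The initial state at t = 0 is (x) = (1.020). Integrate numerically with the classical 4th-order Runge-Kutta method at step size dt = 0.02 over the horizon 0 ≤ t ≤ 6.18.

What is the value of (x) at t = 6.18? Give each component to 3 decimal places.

t=0.000: state=(1.020)
step 1 (dt=0.02): k1=(0.729), k2=(0.733), k3=(0.733), k4=(0.738); state += dt/6·(k1+2k2+2k3+k4)
t=0.020: state=(1.035)
t=0.040: state=(1.050)
t=0.060: state=(1.065)
continuing one RK4 step at a time; state shown every 10 steps (Δt=0.2):
t=0.200: state=(1.175)
t=0.400: state=(1.350)
t=0.600: state=(1.546)
t=0.800: state=(1.765)
t=1.000: state=(2.006)
t=1.200: state=(2.271)
t=1.400: state=(2.559)
t=1.600: state=(2.868)
t=1.800: state=(3.198)
t=2.000: state=(3.545)
t=2.200: state=(3.906)
t=2.400: state=(4.277)
t=2.600: state=(4.654)
t=2.800: state=(5.032)
t=3.000: state=(5.406)
t=3.200: state=(5.771)
t=3.400: state=(6.123)
t=3.600: state=(6.459)
t=3.800: state=(6.776)
t=4.000: state=(7.072)
t=4.200: state=(7.345)
t=4.400: state=(7.595)
t=4.600: state=(7.821)
t=4.800: state=(8.025)
t=5.000: state=(8.208)
t=5.200: state=(8.370)
t=5.400: state=(8.513)
t=5.600: state=(8.639)
t=5.800: state=(8.749)
t=6.000: state=(8.845)
t=6.180: state=(8.921)

(x) = (8.921)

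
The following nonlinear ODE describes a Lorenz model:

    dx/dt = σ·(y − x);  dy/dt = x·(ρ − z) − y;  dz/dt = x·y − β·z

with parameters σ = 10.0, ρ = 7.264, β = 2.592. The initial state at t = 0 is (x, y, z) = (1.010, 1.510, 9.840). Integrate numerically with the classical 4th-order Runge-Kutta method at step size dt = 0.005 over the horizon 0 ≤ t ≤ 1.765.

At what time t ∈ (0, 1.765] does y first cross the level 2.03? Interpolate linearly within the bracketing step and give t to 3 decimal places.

t=0.000: state=(1.010, 1.510, 9.840)
step 1 (dt=0.005): k1=(5.000, -4.112, -23.980), k2=(4.772, -4.072, -23.816), k3=(4.779, -4.071, -23.818), k4=(4.557, -4.030, -23.656); state += dt/6·(k1+2k2+2k3+k4)
t=0.005: state=(1.034, 1.490, 9.721)
t=0.010: state=(1.056, 1.470, 9.603)
t=0.015: state=(1.075, 1.450, 9.487)
continuing one RK4 step at a time; state shown every 20 steps (Δt=0.1):
t=0.100: state=(1.203, 1.210, 7.728)
t=0.200: state=(1.172, 1.140, 6.085)
t=0.300: state=(1.181, 1.238, 4.817)
t=0.400: state=(1.294, 1.467, 3.863)
t=0.500: state=(1.530, 1.831, 3.185)
t=0.540: state=(1.662, 2.021, 2.988)
next step: t=0.545: state=(1.680, 2.047, 2.967) — y has crossed 2.03
linear interpolation between t=0.540 (2.02111) and t=0.545 (2.04675) → t≈0.542

t = 0.542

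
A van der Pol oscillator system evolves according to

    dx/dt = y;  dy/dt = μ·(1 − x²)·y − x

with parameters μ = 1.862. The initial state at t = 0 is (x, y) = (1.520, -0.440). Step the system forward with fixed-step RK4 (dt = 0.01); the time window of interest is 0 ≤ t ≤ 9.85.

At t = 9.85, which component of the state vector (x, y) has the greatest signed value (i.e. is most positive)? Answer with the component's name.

t=0.000: state=(1.520, -0.440)
step 1 (dt=0.01): k1=(-0.440, -0.446), k2=(-0.442, -0.444), k3=(-0.442, -0.444), k4=(-0.444, -0.442); state += dt/6·(k1+2k2+2k3+k4)
t=0.010: state=(1.516, -0.444)
t=0.020: state=(1.511, -0.449)
t=0.030: state=(1.507, -0.453)
continuing one RK4 step at a time; state shown every 50 steps (Δt=0.5):
t=0.500: state=(1.246, -0.667)
t=1.000: state=(0.816, -1.129)
t=1.500: state=(-0.051, -2.628)
t=2.000: state=(-1.659, -2.362)
t=2.500: state=(-2.009, 0.153)
t=3.000: state=(-1.861, 0.368)
t=3.500: state=(-1.656, 0.451)
t=4.000: state=(-1.402, 0.581)
t=4.500: state=(-1.051, 0.864)
t=5.000: state=(-0.449, 1.713)
t=5.500: state=(0.913, 3.650)
t=6.000: state=(1.995, 0.401)
t=6.500: state=(1.943, -0.317)
t=7.000: state=(1.759, -0.410)
t=7.500: state=(1.531, -0.509)
t=8.000: state=(1.235, -0.698)
t=8.500: state=(0.787, -1.181)
t=9.000: state=(-0.128, -2.778)
t=9.500: state=(-1.726, -2.088)
t=9.850: state=(-2.018, -0.045)
compare at T: x=-2.018, y=-0.045

largest component: y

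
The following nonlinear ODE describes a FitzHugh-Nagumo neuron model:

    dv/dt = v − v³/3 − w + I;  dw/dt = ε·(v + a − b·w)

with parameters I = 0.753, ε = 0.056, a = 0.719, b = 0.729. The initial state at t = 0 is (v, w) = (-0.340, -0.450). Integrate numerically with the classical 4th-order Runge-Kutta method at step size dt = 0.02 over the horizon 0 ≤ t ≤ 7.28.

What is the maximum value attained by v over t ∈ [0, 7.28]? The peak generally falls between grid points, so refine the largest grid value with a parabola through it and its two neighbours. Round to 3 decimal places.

max v = 2.075

t=0.000: state=(-0.340, -0.450)
step 1 (dt=0.02): k1=(0.876, 0.040), k2=(0.883, 0.040), k3=(0.884, 0.040), k4=(0.891, 0.041); state += dt/6·(k1+2k2+2k3+k4)
t=0.020: state=(-0.322, -0.449)
t=0.040: state=(-0.304, -0.448)
t=0.060: state=(-0.286, -0.448)
continuing one RK4 step at a time; state shown every 25 steps (Δt=0.5):
t=0.500: state=(0.214, -0.423)
t=1.000: state=(1.041, -0.378)
t=1.500: state=(1.777, -0.310)
t=2.000: state=(2.037, -0.230)
t=2.500: state=(2.075, -0.148)
t=3.000: state=(2.062, -0.068)
t=3.500: state=(2.040, 0.010)
t=4.000: state=(2.016, 0.086)
t=4.500: state=(1.992, 0.160)
t=5.000: state=(1.967, 0.231)
t=5.500: state=(1.943, 0.301)
t=6.000: state=(1.918, 0.368)
t=6.500: state=(1.893, 0.433)
t=7.000: state=(1.869, 0.497)
t=7.280: state=(1.855, 0.531)
largest grid value and its neighbours: v(2.480)=2.07470, v(2.500)=2.07472, v(2.520)=2.07468
parabola through these three points peaks at t≈2.496 with v≈2.07472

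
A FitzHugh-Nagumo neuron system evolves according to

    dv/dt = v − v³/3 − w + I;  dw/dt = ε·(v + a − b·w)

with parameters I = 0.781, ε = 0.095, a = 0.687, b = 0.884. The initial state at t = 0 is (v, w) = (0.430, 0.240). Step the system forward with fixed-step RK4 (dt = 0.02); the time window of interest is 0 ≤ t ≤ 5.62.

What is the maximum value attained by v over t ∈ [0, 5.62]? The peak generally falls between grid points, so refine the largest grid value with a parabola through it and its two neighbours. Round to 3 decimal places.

t=0.000: state=(0.430, 0.240)
step 1 (dt=0.02): k1=(0.944, 0.086), k2=(0.951, 0.087), k3=(0.951, 0.087), k4=(0.958, 0.088); state += dt/6·(k1+2k2+2k3+k4)
t=0.020: state=(0.449, 0.242)
t=0.040: state=(0.468, 0.244)
t=0.060: state=(0.488, 0.245)
continuing one RK4 step at a time; state shown every 10 steps (Δt=0.2):
t=0.200: state=(0.632, 0.259)
t=0.400: state=(0.855, 0.282)
t=0.600: state=(1.084, 0.308)
t=0.800: state=(1.300, 0.338)
t=1.000: state=(1.483, 0.372)
t=1.200: state=(1.621, 0.408)
t=1.400: state=(1.714, 0.446)
t=1.600: state=(1.772, 0.484)
t=1.800: state=(1.803, 0.523)
t=2.000: state=(1.817, 0.561)
t=2.200: state=(1.820, 0.599)
t=2.400: state=(1.815, 0.636)
t=2.600: state=(1.807, 0.673)
t=2.800: state=(1.796, 0.708)
t=3.000: state=(1.783, 0.743)
t=3.200: state=(1.769, 0.777)
t=3.400: state=(1.754, 0.810)
t=3.600: state=(1.739, 0.843)
t=3.800: state=(1.724, 0.874)
t=4.000: state=(1.708, 0.905)
t=4.200: state=(1.693, 0.935)
t=4.400: state=(1.677, 0.964)
t=4.600: state=(1.661, 0.992)
t=4.800: state=(1.646, 1.020)
t=5.000: state=(1.630, 1.047)
t=5.200: state=(1.614, 1.073)
t=5.400: state=(1.598, 1.098)
t=5.600: state=(1.582, 1.123)
t=5.620: state=(1.581, 1.125)
largest grid value and its neighbours: v(2.140)=1.81993, v(2.160)=1.81997, v(2.180)=1.81994
parabola through these three points peaks at t≈2.161 with v≈1.81997

max v = 1.820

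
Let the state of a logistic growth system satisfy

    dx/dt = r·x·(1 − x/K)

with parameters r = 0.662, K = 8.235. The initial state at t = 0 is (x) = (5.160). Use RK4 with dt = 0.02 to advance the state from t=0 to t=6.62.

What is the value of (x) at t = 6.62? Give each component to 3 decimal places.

(x) = (8.174)

t=0.000: state=(5.160)
step 1 (dt=0.02): k1=(1.276), k2=(1.273), k3=(1.273), k4=(1.271); state += dt/6·(k1+2k2+2k3+k4)
t=0.020: state=(5.185)
t=0.040: state=(5.211)
t=0.060: state=(5.236)
continuing one RK4 step at a time; state shown every 25 steps (Δt=0.5):
t=0.500: state=(5.767)
t=1.000: state=(6.299)
t=1.500: state=(6.746)
t=2.000: state=(7.108)
t=2.500: state=(7.393)
t=3.000: state=(7.612)
t=3.500: state=(7.778)
t=4.000: state=(7.902)
t=4.500: state=(7.993)
t=5.000: state=(8.060)
t=5.500: state=(8.108)
t=6.000: state=(8.144)
t=6.500: state=(8.169)
t=6.620: state=(8.174)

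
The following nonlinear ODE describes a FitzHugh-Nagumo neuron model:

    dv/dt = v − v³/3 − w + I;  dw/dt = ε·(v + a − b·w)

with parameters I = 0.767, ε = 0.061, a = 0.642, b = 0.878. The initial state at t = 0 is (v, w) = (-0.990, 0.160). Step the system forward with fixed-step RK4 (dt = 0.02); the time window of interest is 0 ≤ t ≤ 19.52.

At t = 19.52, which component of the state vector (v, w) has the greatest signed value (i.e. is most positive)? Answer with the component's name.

t=0.000: state=(-0.990, 0.160)
step 1 (dt=0.02): k1=(-0.060, -0.030), k2=(-0.059, -0.030), k3=(-0.059, -0.030), k4=(-0.059, -0.030); state += dt/6·(k1+2k2+2k3+k4)
t=0.020: state=(-0.991, 0.159)
t=0.040: state=(-0.992, 0.159)
t=0.060: state=(-0.994, 0.158)
continuing one RK4 step at a time; state shown every 50 steps (Δt=1):
t=1.000: state=(-1.034, 0.130)
t=2.000: state=(-1.046, 0.099)
t=3.000: state=(-1.028, 0.070)
t=4.000: state=(-0.985, 0.045)
t=5.000: state=(-0.916, 0.024)
t=6.000: state=(-0.815, 0.009)
t=7.000: state=(-0.657, 0.003)
t=8.000: state=(-0.373, 0.009)
t=9.000: state=(0.278, 0.041)
t=10.000: state=(1.500, 0.130)
t=11.000: state=(1.920, 0.268)
t=12.000: state=(1.907, 0.406)
t=13.000: state=(1.859, 0.535)
t=14.000: state=(1.809, 0.654)
t=15.000: state=(1.758, 0.764)
t=16.000: state=(1.708, 0.865)
t=17.000: state=(1.657, 0.958)
t=18.000: state=(1.606, 1.043)
t=19.000: state=(1.555, 1.121)
t=19.520: state=(1.528, 1.158)
compare at T: v=1.528, w=1.158

largest component: v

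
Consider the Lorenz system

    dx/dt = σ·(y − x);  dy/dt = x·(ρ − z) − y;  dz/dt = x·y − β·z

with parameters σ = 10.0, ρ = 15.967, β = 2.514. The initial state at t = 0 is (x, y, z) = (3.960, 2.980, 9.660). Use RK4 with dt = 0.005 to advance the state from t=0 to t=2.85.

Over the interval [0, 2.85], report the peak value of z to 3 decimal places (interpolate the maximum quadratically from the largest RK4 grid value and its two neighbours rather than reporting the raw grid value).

t=0.000: state=(3.960, 2.980, 9.660)
step 1 (dt=0.005): k1=(-9.800, 21.996, -12.484), k2=(-9.005, 21.909, -12.263), k3=(-9.027, 21.920, -12.259), k4=(-8.253, 21.841, -12.036); state += dt/6·(k1+2k2+2k3+k4)
t=0.005: state=(3.915, 3.090, 9.599)
t=0.010: state=(3.877, 3.198, 9.540)
t=0.015: state=(3.847, 3.307, 9.483)
continuing one RK4 step at a time; state shown every 20 steps (Δt=0.1):
t=0.100: state=(4.147, 5.203, 8.934)
t=0.200: state=(5.764, 7.840, 9.818)
t=0.300: state=(7.979, 10.065, 13.256)
t=0.400: state=(9.207, 9.233, 18.060)
t=0.500: state=(7.909, 5.575, 19.784)
t=0.600: state=(5.405, 3.109, 17.821)
t=0.700: state=(3.698, 2.613, 14.932)
t=0.800: state=(3.158, 3.102, 12.439)
t=0.900: state=(3.496, 4.202, 10.725)
t=1.000: state=(4.550, 5.946, 10.137)
t=1.100: state=(6.234, 8.132, 11.282)
t=1.200: state=(8.034, 9.489, 14.527)
t=1.300: state=(8.619, 8.166, 18.091)
t=1.400: state=(7.256, 5.259, 18.822)
t=1.500: state=(5.264, 3.524, 16.969)
t=1.600: state=(4.014, 3.272, 14.520)
t=1.700: state=(3.733, 3.874, 12.476)
t=1.800: state=(4.236, 5.079, 11.258)
t=1.900: state=(5.377, 6.784, 11.281)
t=2.000: state=(6.907, 8.437, 12.986)
t=2.100: state=(8.078, 8.688, 15.975)
t=2.200: state=(7.880, 6.894, 18.077)
t=2.300: state=(6.437, 4.781, 17.719)
t=2.400: state=(4.976, 3.836, 15.873)
t=2.500: state=(4.254, 3.949, 13.876)
t=2.600: state=(4.323, 4.741, 12.406)
t=2.700: state=(5.040, 6.028, 11.866)
t=2.800: state=(6.211, 7.495, 12.624)
t=2.850: state=(6.843, 8.055, 13.530)
largest grid value and its neighbours: z(0.480)=19.81271, z(0.485)=19.82174, z(0.490)=19.81969
parabola through these three points peaks at t≈0.487 with z≈19.82229

max z = 19.822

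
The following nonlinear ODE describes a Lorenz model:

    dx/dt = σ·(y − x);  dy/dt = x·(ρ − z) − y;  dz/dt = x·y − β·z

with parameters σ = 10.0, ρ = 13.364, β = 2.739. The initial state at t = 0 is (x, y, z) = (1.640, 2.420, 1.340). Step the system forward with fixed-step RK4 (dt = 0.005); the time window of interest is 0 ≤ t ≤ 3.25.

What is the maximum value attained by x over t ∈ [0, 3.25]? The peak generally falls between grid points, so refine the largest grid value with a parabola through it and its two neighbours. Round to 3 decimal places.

t=0.000: state=(1.640, 2.420, 1.340)
step 1 (dt=0.005): k1=(7.800, 17.299, 0.299), k2=(8.037, 17.489, 0.415), k3=(8.036, 17.496, 0.417), k4=(8.273, 17.692, 0.537); state += dt/6·(k1+2k2+2k3+k4)
t=0.005: state=(1.680, 2.507, 1.342)
t=0.010: state=(1.723, 2.597, 1.345)
t=0.015: state=(1.768, 2.689, 1.350)
continuing one RK4 step at a time; state shown every 40 steps (Δt=0.2):
t=0.200: state=(5.298, 8.343, 3.663)
t=0.400: state=(10.742, 10.515, 17.728)
t=0.600: state=(4.113, 0.836, 15.994)
t=0.800: state=(1.095, 0.783, 9.430)
t=1.000: state=(1.377, 1.881, 5.681)
t=1.200: state=(3.365, 5.010, 4.527)
t=1.400: state=(8.106, 10.634, 10.264)
t=1.600: state=(7.932, 5.054, 18.028)
t=1.800: state=(3.017, 1.790, 12.542)
t=2.000: state=(2.487, 2.933, 8.106)
t=2.200: state=(4.535, 6.160, 7.128)
t=2.400: state=(8.136, 9.359, 12.692)
t=2.600: state=(6.720, 4.622, 16.149)
t=2.800: state=(3.640, 2.995, 11.824)
t=3.000: state=(3.850, 4.583, 8.853)
t=3.200: state=(6.199, 7.615, 10.013)
t=3.250: state=(6.876, 8.134, 11.154)
largest grid value and its neighbours: x(0.390)=10.73776, x(0.395)=10.74692, x(0.400)=10.74243
parabola through these three points peaks at t≈0.396 with x≈10.74712

max x = 10.747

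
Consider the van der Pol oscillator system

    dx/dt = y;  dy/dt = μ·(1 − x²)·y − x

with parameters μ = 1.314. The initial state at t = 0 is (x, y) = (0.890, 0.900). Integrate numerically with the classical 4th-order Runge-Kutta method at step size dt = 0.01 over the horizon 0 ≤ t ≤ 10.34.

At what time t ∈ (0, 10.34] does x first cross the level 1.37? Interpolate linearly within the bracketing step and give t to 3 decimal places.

t = 6.096

t=0.000: state=(0.890, 0.900)
step 1 (dt=0.01): k1=(0.900, -0.644), k2=(0.897, -0.659), k3=(0.897, -0.659), k4=(0.893, -0.674); state += dt/6·(k1+2k2+2k3+k4)
t=0.010: state=(0.899, 0.893)
t=0.020: state=(0.908, 0.887)
t=0.030: state=(0.917, 0.879)
continuing one RK4 step at a time; state shown every 50 steps (Δt=0.5):
t=0.500: state=(1.210, 0.316)
t=1.000: state=(1.206, -0.299)
t=1.500: state=(0.934, -0.790)
t=2.000: state=(0.376, -1.533)
t=2.500: state=(-0.698, -2.717)
t=3.000: state=(-1.800, -1.097)
t=3.500: state=(-1.923, 0.257)
t=4.000: state=(-1.712, 0.534)
t=4.500: state=(-1.399, 0.728)
t=5.000: state=(-0.957, 1.090)
t=5.500: state=(-0.222, 1.990)
t=6.000: state=(1.100, 2.943)
t=6.090: state=(1.353, 2.662)
next step: t=6.100: state=(1.380, 2.619) — x has crossed 1.37
linear interpolation between t=6.090 (1.35338) and t=6.100 (1.37979) → t≈6.096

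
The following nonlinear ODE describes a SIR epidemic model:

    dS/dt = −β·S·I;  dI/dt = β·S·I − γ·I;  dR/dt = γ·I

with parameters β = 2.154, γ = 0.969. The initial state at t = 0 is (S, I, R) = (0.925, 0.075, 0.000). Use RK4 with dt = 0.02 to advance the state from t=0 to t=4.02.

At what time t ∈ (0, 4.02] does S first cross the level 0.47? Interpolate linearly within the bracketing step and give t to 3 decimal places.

t=0.000: state=(0.925, 0.075, 0.000)
step 1 (dt=0.02): k1=(-0.149, 0.077, 0.073), k2=(-0.151, 0.077, 0.073), k3=(-0.151, 0.077, 0.073), k4=(-0.152, 0.078, 0.074); state += dt/6·(k1+2k2+2k3+k4)
t=0.020: state=(0.922, 0.077, 0.001)
t=0.040: state=(0.919, 0.078, 0.003)
t=0.060: state=(0.916, 0.080, 0.004)
continuing one RK4 step at a time; state shown every 10 steps (Δt=0.2):
t=0.200: state=(0.892, 0.091, 0.016)
t=0.400: state=(0.855, 0.110, 0.036)
t=0.600: state=(0.812, 0.129, 0.059)
t=0.800: state=(0.764, 0.150, 0.086)
t=1.000: state=(0.714, 0.170, 0.117)
t=1.200: state=(0.661, 0.188, 0.151)
t=1.400: state=(0.607, 0.203, 0.189)
t=1.600: state=(0.555, 0.215, 0.230)
t=1.800: state=(0.505, 0.223, 0.273)
t=1.940: state=(0.472, 0.225, 0.303)
next step: t=1.960: state=(0.467, 0.226, 0.307) — S has crossed 0.47
linear interpolation between t=1.940 (0.47165) and t=1.960 (0.46710) → t≈1.947

t = 1.947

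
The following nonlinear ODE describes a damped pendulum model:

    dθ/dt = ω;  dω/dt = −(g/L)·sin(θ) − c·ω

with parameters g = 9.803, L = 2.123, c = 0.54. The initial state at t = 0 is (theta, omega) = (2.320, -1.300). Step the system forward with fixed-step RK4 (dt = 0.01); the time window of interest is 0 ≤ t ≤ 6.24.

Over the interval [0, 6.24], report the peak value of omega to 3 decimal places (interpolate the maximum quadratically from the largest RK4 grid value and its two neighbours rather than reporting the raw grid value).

t=0.000: state=(2.320, -1.300)
step 1 (dt=0.01): k1=(-1.300, -2.679), k2=(-1.313, -2.692), k3=(-1.313, -2.692), k4=(-1.327, -2.706); state += dt/6·(k1+2k2+2k3+k4)
t=0.010: state=(2.307, -1.327)
t=0.020: state=(2.293, -1.354)
t=0.030: state=(2.280, -1.382)
continuing one RK4 step at a time; state shown every 25 steps (Δt=0.25):
t=0.250: state=(1.905, -2.048)
t=0.500: state=(1.290, -2.852)
t=0.750: state=(0.506, -3.316)
t=1.000: state=(-0.300, -2.988)
t=1.250: state=(-0.929, -1.974)
t=1.500: state=(-1.270, -0.753)
t=1.750: state=(-1.313, 0.387)
t=2.000: state=(-1.092, 1.350)
t=2.250: state=(-0.663, 2.010)
t=2.500: state=(-0.129, 2.165)
t=2.750: state=(0.371, 1.748)
t=3.000: state=(0.713, 0.954)
t=3.250: state=(0.840, 0.062)
t=3.500: state=(0.753, -0.729)
t=3.750: state=(0.496, -1.274)
t=4.000: state=(0.147, -1.452)
t=4.250: state=(-0.196, -1.232)
t=4.500: state=(-0.445, -0.723)
t=4.750: state=(-0.549, -0.104)
t=5.000: state=(-0.502, 0.461)
t=5.250: state=(-0.334, 0.847)
t=5.500: state=(-0.100, 0.972)
t=5.750: state=(0.130, 0.827)
t=6.000: state=(0.297, 0.485)
t=6.240: state=(0.365, 0.080)
largest grid value and its neighbours: omega(2.430)=2.18137, omega(2.440)=2.18194, omega(2.450)=2.18154
parabola through these three points peaks at t≈2.441 with omega≈2.18194

max omega = 2.182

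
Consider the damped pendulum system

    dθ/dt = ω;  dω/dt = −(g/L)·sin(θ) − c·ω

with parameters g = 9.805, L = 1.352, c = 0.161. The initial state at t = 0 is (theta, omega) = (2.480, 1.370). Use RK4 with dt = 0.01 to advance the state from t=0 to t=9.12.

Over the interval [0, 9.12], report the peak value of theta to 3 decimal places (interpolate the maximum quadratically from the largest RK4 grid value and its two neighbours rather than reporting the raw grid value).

max theta = 2.723

t=0.000: state=(2.480, 1.370)
step 1 (dt=0.01): k1=(1.370, -4.676), k2=(1.347, -4.633), k3=(1.347, -4.634), k4=(1.324, -4.591); state += dt/6·(k1+2k2+2k3+k4)
t=0.010: state=(2.493, 1.324)
t=0.020: state=(2.506, 1.278)
t=0.030: state=(2.519, 1.233)
continuing one RK4 step at a time; state shown every 50 steps (Δt=0.5):
t=0.500: state=(2.704, -0.337)
t=1.000: state=(2.074, -2.439)
t=1.500: state=(0.101, -4.976)
t=2.000: state=(-1.813, -2.088)
t=2.500: state=(-2.024, 1.150)
t=3.000: state=(-0.633, 4.240)
t=3.500: state=(1.340, 2.656)
t=4.000: state=(1.744, -0.976)
t=4.500: state=(0.434, -3.921)
t=5.000: state=(-1.282, -2.094)
t=5.500: state=(-1.413, 1.533)
t=6.000: state=(0.040, 3.624)
t=6.500: state=(1.325, 1.000)
t=7.000: state=(0.948, -2.385)
t=7.500: state=(-0.572, -2.815)
t=8.000: state=(-1.232, 0.351)
t=8.500: state=(-0.317, 2.908)
t=9.000: state=(0.945, 1.453)
t=9.120: state=(1.074, 0.692)
largest grid value and its neighbours: theta(0.380)=2.72307, theta(0.390)=2.72310, theta(0.400)=2.72284
parabola through these three points peaks at t≈0.386 with theta≈2.72312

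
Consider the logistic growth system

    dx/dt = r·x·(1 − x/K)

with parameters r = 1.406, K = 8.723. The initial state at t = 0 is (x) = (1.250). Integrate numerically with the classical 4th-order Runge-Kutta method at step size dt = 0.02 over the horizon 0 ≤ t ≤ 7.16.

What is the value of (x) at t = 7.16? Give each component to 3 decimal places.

t=0.000: state=(1.250)
step 1 (dt=0.02): k1=(1.506), k2=(1.521), k3=(1.521), k4=(1.536); state += dt/6·(k1+2k2+2k3+k4)
t=0.020: state=(1.280)
t=0.040: state=(1.311)
t=0.060: state=(1.343)
continuing one RK4 step at a time; state shown every 25 steps (Δt=0.5):
t=0.500: state=(2.203)
t=1.000: state=(3.538)
t=1.500: state=(5.055)
t=2.000: state=(6.418)
t=2.500: state=(7.406)
t=3.000: state=(8.017)
t=3.500: state=(8.359)
t=4.000: state=(8.539)
t=4.500: state=(8.631)
t=5.000: state=(8.677)
t=5.500: state=(8.700)
t=6.000: state=(8.712)
t=6.500: state=(8.717)
t=7.000: state=(8.720)
t=7.160: state=(8.721)

(x) = (8.721)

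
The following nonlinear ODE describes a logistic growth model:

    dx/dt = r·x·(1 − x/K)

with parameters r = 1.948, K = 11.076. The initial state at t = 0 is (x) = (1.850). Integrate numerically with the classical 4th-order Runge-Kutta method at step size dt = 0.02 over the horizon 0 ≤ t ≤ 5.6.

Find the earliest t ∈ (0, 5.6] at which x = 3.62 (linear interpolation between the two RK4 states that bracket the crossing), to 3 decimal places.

t=0.000: state=(1.850)
step 1 (dt=0.02): k1=(3.002), k2=(3.041), k3=(3.041), k4=(3.080); state += dt/6·(k1+2k2+2k3+k4)
t=0.020: state=(1.911)
t=0.040: state=(1.973)
t=0.060: state=(2.037)
continuing one RK4 step at a time; state shown every 10 steps (Δt=0.2):
t=0.200: state=(2.530)
t=0.400: state=(3.369)
t=0.440: state=(3.554)
next step: t=0.460: state=(3.649) — x has crossed 3.62
linear interpolation between t=0.440 (3.55409) and t=0.460 (3.64878) → t≈0.454

t = 0.454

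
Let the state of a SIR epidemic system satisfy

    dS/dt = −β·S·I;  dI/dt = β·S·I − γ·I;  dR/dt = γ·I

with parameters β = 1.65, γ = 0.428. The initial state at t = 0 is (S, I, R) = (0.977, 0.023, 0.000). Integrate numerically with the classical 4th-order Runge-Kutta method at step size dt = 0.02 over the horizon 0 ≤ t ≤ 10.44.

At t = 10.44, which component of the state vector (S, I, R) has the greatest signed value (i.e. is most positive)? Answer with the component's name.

t=0.000: state=(0.977, 0.023, 0.000)
step 1 (dt=0.02): k1=(-0.037, 0.027, 0.010), k2=(-0.038, 0.028, 0.010), k3=(-0.038, 0.028, 0.010), k4=(-0.038, 0.028, 0.010); state += dt/6·(k1+2k2+2k3+k4)
t=0.020: state=(0.976, 0.024, 0.000)
t=0.040: state=(0.975, 0.024, 0.000)
t=0.060: state=(0.975, 0.025, 0.001)
continuing one RK4 step at a time; state shown every 25 steps (Δt=0.5):
t=0.500: state=(0.952, 0.041, 0.007)
t=1.000: state=(0.910, 0.072, 0.019)
t=1.500: state=(0.842, 0.120, 0.039)
t=2.000: state=(0.743, 0.186, 0.071)
t=2.500: state=(0.617, 0.264, 0.119)
t=3.000: state=(0.482, 0.335, 0.183)
t=3.500: state=(0.358, 0.382, 0.261)
t=4.000: state=(0.259, 0.397, 0.344)
t=4.500: state=(0.187, 0.384, 0.428)
t=5.000: state=(0.138, 0.354, 0.508)
t=5.500: state=(0.105, 0.316, 0.579)
t=6.000: state=(0.082, 0.275, 0.643)
t=6.500: state=(0.066, 0.236, 0.697)
t=7.000: state=(0.055, 0.200, 0.744)
t=7.500: state=(0.048, 0.169, 0.784)
t=8.000: state=(0.042, 0.141, 0.817)
t=8.500: state=(0.038, 0.118, 0.844)
t=9.000: state=(0.034, 0.098, 0.867)
t=9.500: state=(0.032, 0.081, 0.887)
t=10.000: state=(0.030, 0.067, 0.902)
t=10.440: state=(0.029, 0.057, 0.914)
compare at T: S=0.029, I=0.057, R=0.914

largest component: R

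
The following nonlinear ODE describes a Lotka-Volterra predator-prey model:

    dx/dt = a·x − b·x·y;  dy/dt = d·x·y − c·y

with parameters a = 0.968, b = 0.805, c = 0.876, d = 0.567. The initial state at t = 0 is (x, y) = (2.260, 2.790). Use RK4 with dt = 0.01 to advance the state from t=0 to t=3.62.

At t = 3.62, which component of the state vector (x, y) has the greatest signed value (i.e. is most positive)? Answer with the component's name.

t=0.000: state=(2.260, 2.790)
step 1 (dt=0.01): k1=(-2.888, 1.131), k2=(-2.880, 1.111), k3=(-2.880, 1.111), k4=(-2.871, 1.090); state += dt/6·(k1+2k2+2k3+k4)
t=0.010: state=(2.231, 2.801)
t=0.020: state=(2.203, 2.812)
t=0.030: state=(2.174, 2.822)
continuing one RK4 step at a time; state shown every 20 steps (Δt=0.2):
t=0.200: state=(1.726, 2.933)
t=0.400: state=(1.306, 2.920)
t=0.600: state=(0.999, 2.790)
t=0.800: state=(0.786, 2.589)
t=1.000: state=(0.641, 2.355)
t=1.200: state=(0.543, 2.113)
t=1.400: state=(0.478, 1.878)
t=1.600: state=(0.436, 1.660)
t=1.800: state=(0.412, 1.462)
t=2.000: state=(0.401, 1.284)
t=2.200: state=(0.401, 1.128)
t=2.400: state=(0.410, 0.991)
t=2.600: state=(0.428, 0.872)
t=2.800: state=(0.456, 0.770)
t=3.000: state=(0.492, 0.682)
t=3.200: state=(0.539, 0.606)
t=3.400: state=(0.596, 0.543)
t=3.600: state=(0.666, 0.489)
t=3.620: state=(0.673, 0.484)
compare at T: x=0.673, y=0.484

largest component: x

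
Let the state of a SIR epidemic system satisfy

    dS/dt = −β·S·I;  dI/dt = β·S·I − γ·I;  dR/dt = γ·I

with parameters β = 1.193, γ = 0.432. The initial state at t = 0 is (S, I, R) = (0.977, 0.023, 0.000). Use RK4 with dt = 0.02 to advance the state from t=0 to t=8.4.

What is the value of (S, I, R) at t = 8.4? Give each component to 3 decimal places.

t=0.000: state=(0.977, 0.023, 0.000)
step 1 (dt=0.02): k1=(-0.027, 0.017, 0.010), k2=(-0.027, 0.017, 0.010), k3=(-0.027, 0.017, 0.010), k4=(-0.027, 0.017, 0.010); state += dt/6·(k1+2k2+2k3+k4)
t=0.020: state=(0.976, 0.023, 0.000)
t=0.040: state=(0.976, 0.024, 0.000)
t=0.060: state=(0.975, 0.024, 0.001)
continuing one RK4 step at a time; state shown every 25 steps (Δt=0.5):
t=0.500: state=(0.961, 0.033, 0.006)
t=1.000: state=(0.939, 0.047, 0.015)
t=1.500: state=(0.908, 0.066, 0.027)
t=2.000: state=(0.867, 0.090, 0.043)
t=2.500: state=(0.815, 0.120, 0.066)
t=3.000: state=(0.751, 0.154, 0.095)
t=3.500: state=(0.678, 0.190, 0.132)
t=4.000: state=(0.599, 0.224, 0.177)
t=4.500: state=(0.520, 0.252, 0.229)
t=5.000: state=(0.445, 0.270, 0.285)
t=5.500: state=(0.377, 0.278, 0.345)
t=6.000: state=(0.320, 0.276, 0.405)
t=6.500: state=(0.272, 0.265, 0.463)
t=7.000: state=(0.233, 0.248, 0.519)
t=7.500: state=(0.202, 0.228, 0.570)
t=8.000: state=(0.178, 0.205, 0.617)
t=8.400: state=(0.162, 0.187, 0.651)

(S, I, R) = (0.162, 0.187, 0.651)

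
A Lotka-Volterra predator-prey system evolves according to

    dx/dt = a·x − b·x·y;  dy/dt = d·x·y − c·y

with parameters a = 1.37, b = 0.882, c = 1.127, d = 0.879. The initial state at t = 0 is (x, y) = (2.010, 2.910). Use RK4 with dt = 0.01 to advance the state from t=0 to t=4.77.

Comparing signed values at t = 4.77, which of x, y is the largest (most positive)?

t=0.000: state=(2.010, 2.910)
step 1 (dt=0.01): k1=(-2.405, 1.862), k2=(-2.407, 1.837), k3=(-2.407, 1.837), k4=(-2.409, 1.812); state += dt/6·(k1+2k2+2k3+k4)
t=0.010: state=(1.986, 2.928)
t=0.020: state=(1.962, 2.946)
t=0.030: state=(1.938, 2.964)
continuing one RK4 step at a time; state shown every 20 steps (Δt=0.2):
t=0.200: state=(1.541, 3.172)
t=0.400: state=(1.151, 3.203)
t=0.600: state=(0.871, 3.049)
t=0.800: state=(0.684, 2.786)
t=1.000: state=(0.565, 2.480)
t=1.200: state=(0.493, 2.171)
t=1.400: state=(0.454, 1.883)
t=1.600: state=(0.438, 1.625)
t=1.800: state=(0.441, 1.401)
t=2.000: state=(0.461, 1.210)
t=2.200: state=(0.497, 1.051)
t=2.400: state=(0.550, 0.919)
t=2.600: state=(0.621, 0.813)
t=2.800: state=(0.713, 0.730)
t=3.000: state=(0.830, 0.667)
t=3.200: state=(0.974, 0.623)
t=3.400: state=(1.150, 0.599)
t=3.600: state=(1.362, 0.596)
t=3.800: state=(1.610, 0.618)
t=4.000: state=(1.891, 0.671)
t=4.200: state=(2.193, 0.766)
t=4.400: state=(2.488, 0.923)
t=4.600: state=(2.725, 1.167)
t=4.770: state=(2.828, 1.461)
compare at T: x=2.828, y=1.461

largest component: x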